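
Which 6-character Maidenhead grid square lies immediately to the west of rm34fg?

RM34eg

Longitude subsquare f = 5; −1 → 4 = e.
The latitude characters are unchanged.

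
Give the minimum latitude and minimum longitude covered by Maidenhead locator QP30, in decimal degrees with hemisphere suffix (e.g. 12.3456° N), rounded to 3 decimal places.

Field Q=16, P=15: +16·20° lon, +15·10° lat → SW at lon 140°, lat 60°.
Square 3, 0: +3·2° lon, +0·1° lat → SW at lon 146°, lat 60°.
latitude 60.000° N, longitude 146.000° E.

60.000° N, 146.000° E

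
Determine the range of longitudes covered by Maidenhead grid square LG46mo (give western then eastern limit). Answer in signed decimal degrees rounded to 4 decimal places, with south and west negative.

49.0000, 49.0833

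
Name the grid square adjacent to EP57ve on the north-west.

Longitude subsquare v = 21; −1 → 20 = u.
Latitude subsquare e = 4; +1 → 5 = f.

EP57uf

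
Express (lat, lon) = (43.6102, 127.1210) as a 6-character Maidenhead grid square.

Add 180° to longitude and 90° to latitude: 307.1210, 133.6102.
Field: lon ⌊307.1210/20⌋ = 15 → P; lat ⌊133.6102/10⌋ = 13 → N.
Square: lon ⌊7.1210/2⌋ = 3; lat ⌊3.6102/1⌋ = 3.
Subsquare: lon ⌊1.1210/0.0833333⌋ = 13 → n; lat ⌊0.6102/0.0416667⌋ = 14 → o.

PN33no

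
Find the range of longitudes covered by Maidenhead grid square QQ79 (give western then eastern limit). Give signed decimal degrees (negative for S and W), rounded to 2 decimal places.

154.00, 156.00

Field Q=16, Q=16: +16·20° lon, +16·10° lat → SW at lon 140°, lat 70°.
Square 7, 9: +7·2° lon, +9·1° lat → SW at lon 154°, lat 79°.
Cell spans 2° lon × 1° lat.
west 154.00, east 156.00.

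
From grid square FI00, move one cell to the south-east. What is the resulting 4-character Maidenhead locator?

FH19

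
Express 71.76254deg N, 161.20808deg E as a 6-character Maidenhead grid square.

RQ01os

Shift to the Maidenhead origin (180°W, 90°S): lon 341.2081, lat 161.7625.
Field: lon ⌊341.2081/20⌋ = 17 → R; lat ⌊161.7625/10⌋ = 16 → Q.
Square: lon ⌊1.2081/2⌋ = 0; lat ⌊1.7625/1⌋ = 1.
Subsquare: lon ⌊1.2081/0.0833333⌋ = 14 → o; lat ⌊0.7625/0.0416667⌋ = 18 → s.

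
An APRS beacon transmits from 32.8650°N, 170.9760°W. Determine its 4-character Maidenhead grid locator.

Add 180° to longitude and 90° to latitude: 9.02, 122.87.
Field: 9.02/20 → 0 → A, 122.87/10 → 12 → M; chars AM.
Square: 9.02/2 → 4, 2.87/1 → 2; chars 42.

AM42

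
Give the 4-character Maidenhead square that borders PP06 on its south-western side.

OP95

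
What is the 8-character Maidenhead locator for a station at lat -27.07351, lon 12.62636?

Shift to the Maidenhead origin (180°W, 90°S): lon 192.62636, lat 62.92649.
Field: 192.62636/20 → 9 → J, 62.92649/10 → 6 → G; chars JG.
Square: 12.62636/2 → 6, 2.92649/1 → 2; chars 62.
Subsquare: 0.62636/0.0833333 → 7 → h, 0.92649/0.0416667 → 22 → w; chars hw.
Extended square: 0.04303/0.00833333 → 5, 0.00982/0.00416667 → 2; chars 52.

JG62hw52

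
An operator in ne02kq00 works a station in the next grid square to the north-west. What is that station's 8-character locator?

Longitude extended square 0; −1 → -1, wraps to 9, carry into subsquare.
Longitude subsquare k = 10; −1 → 9 = j.
Latitude extended square 0; +1 → 1.

NE02jq91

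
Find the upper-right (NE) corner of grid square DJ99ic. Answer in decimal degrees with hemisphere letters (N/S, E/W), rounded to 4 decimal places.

9.1250° N, 101.2500° W

Field D=3, J=9: +3·20° lon, +9·10° lat → SW at lon -120°, lat 0°.
Square 9, 9: +9·2° lon, +9·1° lat → SW at lon -102°, lat 9°.
Subsquare i=8, c=2: +8·0.0833333° lon, +2·0.0416667° lat → SW at lon -101.333°, lat 9.08333°.
Cell spans 0.0833333° lon × 0.0416667° lat. NE corner is SW corner plus one full cell.
latitude 9.1250° N, longitude 101.2500° W.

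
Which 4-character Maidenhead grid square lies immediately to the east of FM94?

GM04

Longitude square 9; +1 → 10, wraps to 0, carry into field.
Longitude field F = 5; +1 → 6 = G.
The latitude characters are unchanged.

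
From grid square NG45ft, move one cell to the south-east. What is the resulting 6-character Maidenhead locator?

Longitude subsquare f = 5; +1 → 6 = g.
Latitude subsquare t = 19; −1 → 18 = s.

NG45gs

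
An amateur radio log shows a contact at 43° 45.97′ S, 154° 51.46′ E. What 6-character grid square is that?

QE76kf

Offset from 180°W / 90°S: lon 334.8577°, lat 46.2338°.
Field: 334.8577/20 → 16 → Q, 46.2338/10 → 4 → E; chars QE.
Square: 14.8577/2 → 7, 6.2338/1 → 6; chars 76.
Subsquare: 0.8577/0.0833333 → 10 → k, 0.2338/0.0416667 → 5 → f; chars kf.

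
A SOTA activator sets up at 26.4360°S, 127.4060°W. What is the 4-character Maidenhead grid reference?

CG63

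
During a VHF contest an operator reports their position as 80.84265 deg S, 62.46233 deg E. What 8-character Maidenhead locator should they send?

MA19fd57

Shift to the Maidenhead origin (180°W, 90°S): lon 242.46233, lat 9.15735.
Field (20°×10°, letters A–R): lon ⌊242.46233/20⌋ = 12 → M; lat ⌊9.15735/10⌋ = 0 → A.
Square (2°×1°, digits 0–9): lon ⌊2.46233/2⌋ = 1; lat ⌊9.15735/1⌋ = 9.
Subsquare (5′×2.5′, letters a–x): lon ⌊0.46233/0.0833333⌋ = 5 → f; lat ⌊0.15735/0.0416667⌋ = 3 → d.
Extended square (30″×15″, digits 0–9): lon ⌊0.04566/0.00833333⌋ = 5; lat ⌊0.03235/0.00416667⌋ = 7.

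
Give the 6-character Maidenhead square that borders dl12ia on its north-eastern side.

Longitude subsquare i = 8; +1 → 9 = j.
Latitude subsquare a = 0; +1 → 1 = b.

DL12jb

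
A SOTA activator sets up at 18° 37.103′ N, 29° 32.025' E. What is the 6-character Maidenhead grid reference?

KK48so

Add 180° to longitude and 90° to latitude: 209.5337, 108.6184.
Field: 209.5337/20 → 10 → K, 108.6184/10 → 10 → K; chars KK.
Square: 9.5337/2 → 4, 8.6184/1 → 8; chars 48.
Subsquare: 1.5337/0.0833333 → 18 → s, 0.6184/0.0416667 → 14 → o; chars so.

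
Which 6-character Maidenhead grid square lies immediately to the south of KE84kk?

KE84kj

Latitude subsquare k = 10; −1 → 9 = j.
The longitude characters are unchanged.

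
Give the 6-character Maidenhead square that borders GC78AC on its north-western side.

GC68xd

Longitude subsquare a = 0; −1 → -1, wraps to 23 = x, carry into square.
Longitude square 7; −1 → 6.
Latitude subsquare c = 2; +1 → 3 = d.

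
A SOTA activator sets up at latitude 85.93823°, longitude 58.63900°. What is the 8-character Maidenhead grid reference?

Shift to the Maidenhead origin (180°W, 90°S): lon 238.63900, lat 175.93823.
Field (20°×10°, letters A–R): lon ⌊238.63900/20⌋ = 11 → L; lat ⌊175.93823/10⌋ = 17 → R.
Square (2°×1°, digits 0–9): lon ⌊18.63900/2⌋ = 9; lat ⌊5.93823/1⌋ = 5.
Subsquare (5′×2.5′, letters a–x): lon ⌊0.63900/0.0833333⌋ = 7 → h; lat ⌊0.93823/0.0416667⌋ = 22 → w.
Extended square (30″×15″, digits 0–9): lon ⌊0.05567/0.00833333⌋ = 6; lat ⌊0.02156/0.00416667⌋ = 5.

LR95hw65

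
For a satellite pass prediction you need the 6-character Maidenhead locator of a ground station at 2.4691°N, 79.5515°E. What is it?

MJ92sl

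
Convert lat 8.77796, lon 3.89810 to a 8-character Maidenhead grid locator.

JJ18ws76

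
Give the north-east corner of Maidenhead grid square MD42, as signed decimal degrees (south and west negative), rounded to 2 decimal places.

-57.00, 70.00

Field M=12, D=3: +12·20° lon, +3·10° lat → SW at lon 60°, lat -60°.
Square 4, 2: +4·2° lon, +2·1° lat → SW at lon 68°, lat -58°.
Cell spans 2° lon × 1° lat. NE corner is SW corner plus one full cell.
latitude -57.00, longitude 70.00.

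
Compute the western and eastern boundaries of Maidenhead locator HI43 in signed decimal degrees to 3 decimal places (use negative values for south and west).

-32.000, -30.000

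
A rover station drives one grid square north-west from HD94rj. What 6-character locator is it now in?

HD94qk

Longitude subsquare r = 17; −1 → 16 = q.
Latitude subsquare j = 9; +1 → 10 = k.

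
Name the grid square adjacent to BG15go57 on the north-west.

BG15go48

Longitude extended square 5; −1 → 4.
Latitude extended square 7; +1 → 8.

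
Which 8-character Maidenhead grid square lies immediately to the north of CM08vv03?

Latitude extended square 3; +1 → 4.
The longitude characters are unchanged.

CM08vv04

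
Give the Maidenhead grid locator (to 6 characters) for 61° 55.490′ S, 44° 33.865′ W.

GC78rb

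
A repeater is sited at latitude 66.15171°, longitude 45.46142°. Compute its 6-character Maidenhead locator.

Offset from 180°W / 90°S: lon 225.4614°, lat 156.1517°.
Field: 225.4614/20 → 11 → L, 156.1517/10 → 15 → P; chars LP.
Square: 5.4614/2 → 2, 6.1517/1 → 6; chars 26.
Subsquare: 1.4614/0.0833333 → 17 → r, 0.1517/0.0416667 → 3 → d; chars rd.

LP26rd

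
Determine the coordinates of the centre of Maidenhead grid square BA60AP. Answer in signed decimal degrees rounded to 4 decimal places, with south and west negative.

-89.3542, -147.9583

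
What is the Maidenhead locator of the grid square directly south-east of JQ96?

KQ05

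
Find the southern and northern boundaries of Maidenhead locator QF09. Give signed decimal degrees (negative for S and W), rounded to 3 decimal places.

-31.000, -30.000

Field Q=16, F=5: +16·20° lon, +5·10° lat → SW at lon 140°, lat -40°.
Square 0, 9: +0·2° lon, +9·1° lat → SW at lon 140°, lat -31°.
Cell spans 2° lon × 1° lat.
south -31.000, north -30.000.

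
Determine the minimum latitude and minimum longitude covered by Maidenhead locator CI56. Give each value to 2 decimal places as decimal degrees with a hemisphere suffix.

4.00° S, 130.00° W

Field C=2, I=8: +2·20° lon, +8·10° lat → SW at lon -140°, lat -10°.
Square 5, 6: +5·2° lon, +6·1° lat → SW at lon -130°, lat -4°.
latitude 4.00° S, longitude 130.00° W.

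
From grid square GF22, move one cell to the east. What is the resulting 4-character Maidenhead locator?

GF32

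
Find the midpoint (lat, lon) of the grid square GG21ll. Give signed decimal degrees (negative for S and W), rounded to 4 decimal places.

Field G=6, G=6: +6·20° lon, +6·10° lat → SW at lon -60°, lat -30°.
Square 2, 1: +2·2° lon, +1·1° lat → SW at lon -56°, lat -29°.
Subsquare l=11, l=11: +11·0.0833333° lon, +11·0.0416667° lat → SW at lon -55.0833°, lat -28.5417°.
Cell spans 0.0833333° lon × 0.0416667° lat. Centre is SW corner plus half of each.
latitude -28.5208, longitude -55.0417.

-28.5208, -55.0417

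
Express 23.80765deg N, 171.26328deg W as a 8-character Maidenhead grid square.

AL43it83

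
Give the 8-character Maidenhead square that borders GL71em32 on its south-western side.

GL71em21

Longitude extended square 3; −1 → 2.
Latitude extended square 2; −1 → 1.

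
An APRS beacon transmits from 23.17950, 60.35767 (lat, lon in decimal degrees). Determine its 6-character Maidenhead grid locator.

Add 180° to longitude and 90° to latitude: 240.3577, 113.1795.
Field: 240.3577/20 → 12 → M, 113.1795/10 → 11 → L; chars ML.
Square: 0.3577/2 → 0, 3.1795/1 → 3; chars 03.
Subsquare: 0.3577/0.0833333 → 4 → e, 0.1795/0.0416667 → 4 → e; chars ee.

ML03ee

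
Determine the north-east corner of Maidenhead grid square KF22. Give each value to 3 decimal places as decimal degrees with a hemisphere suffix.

Field K=10, F=5: +10·20° lon, +5·10° lat → SW at lon 20°, lat -40°.
Square 2, 2: +2·2° lon, +2·1° lat → SW at lon 24°, lat -38°.
Cell spans 2° lon × 1° lat. NE corner is SW corner plus one full cell.
latitude 37.000° S, longitude 26.000° E.

37.000° S, 26.000° E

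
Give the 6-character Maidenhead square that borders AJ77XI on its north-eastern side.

AJ87aj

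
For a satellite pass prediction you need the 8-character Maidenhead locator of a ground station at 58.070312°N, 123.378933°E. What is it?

PO18qb56

Add 180° to longitude and 90° to latitude: 303.37893, 148.07031.
Field (20°×10°, letters A–R): lon ⌊303.37893/20⌋ = 15 → P; lat ⌊148.07031/10⌋ = 14 → O.
Square (2°×1°, digits 0–9): lon ⌊3.37893/2⌋ = 1; lat ⌊8.07031/1⌋ = 8.
Subsquare (5′×2.5′, letters a–x): lon ⌊1.37893/0.0833333⌋ = 16 → q; lat ⌊0.07031/0.0416667⌋ = 1 → b.
Extended square (30″×15″, digits 0–9): lon ⌊0.04560/0.00833333⌋ = 5; lat ⌊0.02865/0.00416667⌋ = 6.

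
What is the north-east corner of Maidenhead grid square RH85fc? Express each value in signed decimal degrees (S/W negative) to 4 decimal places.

Field R=17, H=7: +17·20° lon, +7·10° lat → SW at lon 160°, lat -20°.
Square 8, 5: +8·2° lon, +5·1° lat → SW at lon 176°, lat -15°.
Subsquare f=5, c=2: +5·0.0833333° lon, +2·0.0416667° lat → SW at lon 176.417°, lat -14.9167°.
Cell spans 0.0833333° lon × 0.0416667° lat. NE corner is SW corner plus one full cell.
latitude -14.8750, longitude 176.5000.

-14.8750, 176.5000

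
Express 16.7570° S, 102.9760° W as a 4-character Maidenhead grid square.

DH83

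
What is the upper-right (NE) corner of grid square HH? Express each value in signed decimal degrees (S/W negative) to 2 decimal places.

Field H=7, H=7: +7·20° lon, +7·10° lat → SW at lon -40°, lat -20°.
Cell spans 20° lon × 10° lat. NE corner is SW corner plus one full cell.
latitude -10.00, longitude -20.00.

-10.00, -20.00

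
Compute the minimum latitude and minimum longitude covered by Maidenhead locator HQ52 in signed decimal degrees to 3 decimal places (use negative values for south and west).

72.000, -30.000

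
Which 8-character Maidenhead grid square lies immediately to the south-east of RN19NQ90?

RN19op09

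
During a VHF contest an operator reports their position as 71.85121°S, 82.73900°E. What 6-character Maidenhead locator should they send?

NB18id

Offset from 180°W / 90°S: lon 262.7390°, lat 18.1488°.
Field (20°×10°, letters A–R): lon ⌊262.7390/20⌋ = 13 → N; lat ⌊18.1488/10⌋ = 1 → B.
Square (2°×1°, digits 0–9): lon ⌊2.7390/2⌋ = 1; lat ⌊8.1488/1⌋ = 8.
Subsquare (5′×2.5′, letters a–x): lon ⌊0.7390/0.0833333⌋ = 8 → i; lat ⌊0.1488/0.0416667⌋ = 3 → d.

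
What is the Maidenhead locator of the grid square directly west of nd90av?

ND80xv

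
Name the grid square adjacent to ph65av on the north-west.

PH55xw

Longitude subsquare a = 0; −1 → -1, wraps to 23 = x, carry into square.
Longitude square 6; −1 → 5.
Latitude subsquare v = 21; +1 → 22 = w.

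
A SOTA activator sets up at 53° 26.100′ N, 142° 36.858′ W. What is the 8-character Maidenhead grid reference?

BO83qk64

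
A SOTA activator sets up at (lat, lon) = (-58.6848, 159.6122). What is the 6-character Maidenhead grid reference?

QD91th

Offset from 180°W / 90°S: lon 339.6122°, lat 31.3152°.
Field (20°×10°, letters A–R): lon ⌊339.6122/20⌋ = 16 → Q; lat ⌊31.3152/10⌋ = 3 → D.
Square (2°×1°, digits 0–9): lon ⌊19.6122/2⌋ = 9; lat ⌊1.3152/1⌋ = 1.
Subsquare (5′×2.5′, letters a–x): lon ⌊1.6122/0.0833333⌋ = 19 → t; lat ⌊0.3152/0.0416667⌋ = 7 → h.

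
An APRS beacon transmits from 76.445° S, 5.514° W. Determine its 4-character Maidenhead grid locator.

IB73

Add 180° to longitude and 90° to latitude: 174.49, 13.56.
Field: 174.49/20 → 8 → I, 13.56/10 → 1 → B; chars IB.
Square: 14.49/2 → 7, 3.56/1 → 3; chars 73.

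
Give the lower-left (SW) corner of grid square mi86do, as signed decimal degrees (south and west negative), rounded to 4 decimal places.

Field M=12, I=8: +12·20° lon, +8·10° lat → SW at lon 60°, lat -10°.
Square 8, 6: +8·2° lon, +6·1° lat → SW at lon 76°, lat -4°.
Subsquare d=3, o=14: +3·0.0833333° lon, +14·0.0416667° lat → SW at lon 76.25°, lat -3.41667°.
latitude -3.4167, longitude 76.2500.

-3.4167, 76.2500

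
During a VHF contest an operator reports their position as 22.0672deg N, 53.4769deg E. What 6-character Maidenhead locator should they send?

Add 180° to longitude and 90° to latitude: 233.4769, 112.0672.
Field: 233.4769/20 → 11 → L, 112.0672/10 → 11 → L; chars LL.
Square: 13.4769/2 → 6, 2.0672/1 → 2; chars 62.
Subsquare: 1.4769/0.0833333 → 17 → r, 0.0672/0.0416667 → 1 → b; chars rb.

LL62rb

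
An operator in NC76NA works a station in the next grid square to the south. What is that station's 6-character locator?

NC75nx

Latitude subsquare a = 0; −1 → -1, wraps to 23 = x, carry into square.
Latitude square 6; −1 → 5.
The longitude characters are unchanged.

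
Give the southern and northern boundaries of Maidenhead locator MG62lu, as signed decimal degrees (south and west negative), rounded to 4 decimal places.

Field M=12, G=6: +12·20° lon, +6·10° lat → SW at lon 60°, lat -30°.
Square 6, 2: +6·2° lon, +2·1° lat → SW at lon 72°, lat -28°.
Subsquare l=11, u=20: +11·0.0833333° lon, +20·0.0416667° lat → SW at lon 72.9167°, lat -27.1667°.
Cell spans 0.0833333° lon × 0.0416667° lat.
south -27.1667, north -27.1250.

-27.1667, -27.1250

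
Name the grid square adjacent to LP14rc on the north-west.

LP14qd

Longitude subsquare r = 17; −1 → 16 = q.
Latitude subsquare c = 2; +1 → 3 = d.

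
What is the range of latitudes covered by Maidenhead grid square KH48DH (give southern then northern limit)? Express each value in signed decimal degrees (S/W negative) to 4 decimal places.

Field K=10, H=7: +10·20° lon, +7·10° lat → SW at lon 20°, lat -20°.
Square 4, 8: +4·2° lon, +8·1° lat → SW at lon 28°, lat -12°.
Subsquare d=3, h=7: +3·0.0833333° lon, +7·0.0416667° lat → SW at lon 28.25°, lat -11.7083°.
Cell spans 0.0833333° lon × 0.0416667° lat.
south -11.7083, north -11.6667.

-11.7083, -11.6667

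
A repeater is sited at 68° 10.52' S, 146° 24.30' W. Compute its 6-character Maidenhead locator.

Shift to the Maidenhead origin (180°W, 90°S): lon 33.5950, lat 21.8247.
Field: 33.5950/20 → 1 → B, 21.8247/10 → 2 → C; chars BC.
Square: 13.5950/2 → 6, 1.8247/1 → 1; chars 61.
Subsquare: 1.5950/0.0833333 → 19 → t, 0.8247/0.0416667 → 19 → t; chars tt.

BC61tt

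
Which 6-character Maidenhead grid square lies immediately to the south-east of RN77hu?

RN77it

Longitude subsquare h = 7; +1 → 8 = i.
Latitude subsquare u = 20; −1 → 19 = t.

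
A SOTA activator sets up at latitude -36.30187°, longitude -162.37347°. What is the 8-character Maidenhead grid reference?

AF83tq57

Shift to the Maidenhead origin (180°W, 90°S): lon 17.62653, lat 53.69813.
Field: lon ⌊17.62653/20⌋ = 0 → A; lat ⌊53.69813/10⌋ = 5 → F.
Square: lon ⌊17.62653/2⌋ = 8; lat ⌊3.69813/1⌋ = 3.
Subsquare: lon ⌊1.62653/0.0833333⌋ = 19 → t; lat ⌊0.69813/0.0416667⌋ = 16 → q.
Extended square: lon ⌊0.04320/0.00833333⌋ = 5; lat ⌊0.03146/0.00416667⌋ = 7.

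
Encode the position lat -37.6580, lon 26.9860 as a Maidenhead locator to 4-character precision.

KF32

Offset from 180°W / 90°S: lon 206.99°, lat 52.34°.
Field: 206.99/20 → 10 → K, 52.34/10 → 5 → F; chars KF.
Square: 6.99/2 → 3, 2.34/1 → 2; chars 32.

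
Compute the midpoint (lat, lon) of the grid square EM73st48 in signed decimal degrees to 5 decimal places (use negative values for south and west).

Field E=4, M=12: +4·20° lon, +12·10° lat → SW at lon -100°, lat 30°.
Square 7, 3: +7·2° lon, +3·1° lat → SW at lon -86°, lat 33°.
Subsquare s=18, t=19: +18·0.0833333° lon, +19·0.0416667° lat → SW at lon -84.5°, lat 33.7917°.
Extended square 4, 8: +4·0.00833333° lon, +8·0.00416667° lat → SW at lon -84.4667°, lat 33.825°.
Cell spans 0.00833333° lon × 0.00416667° lat. Centre is SW corner plus half of each.
latitude 33.82708, longitude -84.46250.

33.82708, -84.46250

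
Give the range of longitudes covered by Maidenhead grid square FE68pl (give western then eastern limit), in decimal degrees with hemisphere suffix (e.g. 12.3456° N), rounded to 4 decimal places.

Field F=5, E=4: +5·20° lon, +4·10° lat → SW at lon -80°, lat -50°.
Square 6, 8: +6·2° lon, +8·1° lat → SW at lon -68°, lat -42°.
Subsquare p=15, l=11: +15·0.0833333° lon, +11·0.0416667° lat → SW at lon -66.75°, lat -41.5417°.
Cell spans 0.0833333° lon × 0.0416667° lat.
west 66.7500° W, east 66.6667° W.

66.7500° W, 66.6667° W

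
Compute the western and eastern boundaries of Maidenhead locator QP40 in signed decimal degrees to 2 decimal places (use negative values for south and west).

148.00, 150.00

Field Q=16, P=15: +16·20° lon, +15·10° lat → SW at lon 140°, lat 60°.
Square 4, 0: +4·2° lon, +0·1° lat → SW at lon 148°, lat 60°.
Cell spans 2° lon × 1° lat.
west 148.00, east 150.00.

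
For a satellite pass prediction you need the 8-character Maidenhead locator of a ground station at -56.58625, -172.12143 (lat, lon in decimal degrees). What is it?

AD33wj59

Add 180° to longitude and 90° to latitude: 7.87857, 33.41375.
Field (20°×10°, letters A–R): lon ⌊7.87857/20⌋ = 0 → A; lat ⌊33.41375/10⌋ = 3 → D.
Square (2°×1°, digits 0–9): lon ⌊7.87857/2⌋ = 3; lat ⌊3.41375/1⌋ = 3.
Subsquare (5′×2.5′, letters a–x): lon ⌊1.87857/0.0833333⌋ = 22 → w; lat ⌊0.41375/0.0416667⌋ = 9 → j.
Extended square (30″×15″, digits 0–9): lon ⌊0.04524/0.00833333⌋ = 5; lat ⌊0.03875/0.00416667⌋ = 9.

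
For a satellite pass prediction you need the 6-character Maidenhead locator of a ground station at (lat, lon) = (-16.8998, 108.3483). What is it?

Offset from 180°W / 90°S: lon 288.3483°, lat 73.1002°.
Field: 288.3483/20 → 14 → O, 73.1002/10 → 7 → H; chars OH.
Square: 8.3483/2 → 4, 3.1002/1 → 3; chars 43.
Subsquare: 0.3483/0.0833333 → 4 → e, 0.1002/0.0416667 → 2 → c; chars ec.

OH43ec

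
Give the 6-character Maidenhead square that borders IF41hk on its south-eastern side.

Longitude subsquare h = 7; +1 → 8 = i.
Latitude subsquare k = 10; −1 → 9 = j.

IF41ij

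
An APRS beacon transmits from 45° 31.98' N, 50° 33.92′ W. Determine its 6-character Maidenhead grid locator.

GN45rm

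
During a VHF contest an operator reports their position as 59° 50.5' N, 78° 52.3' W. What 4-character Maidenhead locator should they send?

Shift to the Maidenhead origin (180°W, 90°S): lon 101.13, lat 149.84.
Field (20°×10°, letters A–R): 101.13/20 → 5 → F, 149.84/10 → 14 → O; chars FO.
Square (2°×1°, digits 0–9): 1.13/2 → 0, 9.84/1 → 9; chars 09.

FO09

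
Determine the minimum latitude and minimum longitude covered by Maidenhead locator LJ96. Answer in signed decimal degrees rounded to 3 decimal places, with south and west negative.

Field L=11, J=9: +11·20° lon, +9·10° lat → SW at lon 40°, lat 0°.
Square 9, 6: +9·2° lon, +6·1° lat → SW at lon 58°, lat 6°.
latitude 6.000, longitude 58.000.

6.000, 58.000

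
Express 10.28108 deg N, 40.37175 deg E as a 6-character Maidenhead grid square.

LK00eg

Shift to the Maidenhead origin (180°W, 90°S): lon 220.3717, lat 100.2811.
Field: 220.3717/20 → 11 → L, 100.2811/10 → 10 → K; chars LK.
Square: 0.3717/2 → 0, 0.2811/1 → 0; chars 00.
Subsquare: 0.3717/0.0833333 → 4 → e, 0.2811/0.0416667 → 6 → g; chars eg.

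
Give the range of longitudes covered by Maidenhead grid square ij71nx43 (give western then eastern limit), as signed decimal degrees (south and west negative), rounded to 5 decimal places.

-4.88333, -4.87500

Field I=8, J=9: +8·20° lon, +9·10° lat → SW at lon -20°, lat 0°.
Square 7, 1: +7·2° lon, +1·1° lat → SW at lon -6°, lat 1°.
Subsquare n=13, x=23: +13·0.0833333° lon, +23·0.0416667° lat → SW at lon -4.91667°, lat 1.95833°.
Extended square 4, 3: +4·0.00833333° lon, +3·0.00416667° lat → SW at lon -4.88333°, lat 1.97083°.
Cell spans 0.00833333° lon × 0.00416667° lat.
west -4.88333, east -4.87500.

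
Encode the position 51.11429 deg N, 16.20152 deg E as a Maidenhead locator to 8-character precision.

Offset from 180°W / 90°S: lon 196.20152°, lat 141.11429°.
Field (20°×10°, letters A–R): lon ⌊196.20152/20⌋ = 9 → J; lat ⌊141.11429/10⌋ = 14 → O.
Square (2°×1°, digits 0–9): lon ⌊16.20152/2⌋ = 8; lat ⌊1.11429/1⌋ = 1.
Subsquare (5′×2.5′, letters a–x): lon ⌊0.20152/0.0833333⌋ = 2 → c; lat ⌊0.11429/0.0416667⌋ = 2 → c.
Extended square (30″×15″, digits 0–9): lon ⌊0.03485/0.00833333⌋ = 4; lat ⌊0.03096/0.00416667⌋ = 7.

JO81cc47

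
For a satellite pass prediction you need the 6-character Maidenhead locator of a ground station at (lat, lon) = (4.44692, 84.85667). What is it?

NJ24kk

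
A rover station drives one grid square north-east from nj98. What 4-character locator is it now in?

OJ09

Longitude square 9; +1 → 10, wraps to 0, carry into field.
Longitude field N = 13; +1 → 14 = O.
Latitude square 8; +1 → 9.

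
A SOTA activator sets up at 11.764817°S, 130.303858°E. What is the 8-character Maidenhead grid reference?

PH58df66

Shift to the Maidenhead origin (180°W, 90°S): lon 310.30386, lat 78.23518.
Field (20°×10°, letters A–R): lon ⌊310.30386/20⌋ = 15 → P; lat ⌊78.23518/10⌋ = 7 → H.
Square (2°×1°, digits 0–9): lon ⌊10.30386/2⌋ = 5; lat ⌊8.23518/1⌋ = 8.
Subsquare (5′×2.5′, letters a–x): lon ⌊0.30386/0.0833333⌋ = 3 → d; lat ⌊0.23518/0.0416667⌋ = 5 → f.
Extended square (30″×15″, digits 0–9): lon ⌊0.05386/0.00833333⌋ = 6; lat ⌊0.02685/0.00416667⌋ = 6.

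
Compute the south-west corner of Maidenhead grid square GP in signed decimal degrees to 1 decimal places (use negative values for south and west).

60.0, -60.0

Field G=6, P=15: +6·20° lon, +15·10° lat → SW at lon -60°, lat 60°.
latitude 60.0, longitude -60.0.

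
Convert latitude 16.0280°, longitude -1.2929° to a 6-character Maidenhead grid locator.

IK96ia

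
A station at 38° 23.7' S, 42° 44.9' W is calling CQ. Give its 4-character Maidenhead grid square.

GF81

Add 180° to longitude and 90° to latitude: 137.25, 51.60.
Field: lon ⌊137.25/20⌋ = 6 → G; lat ⌊51.60/10⌋ = 5 → F.
Square: lon ⌊17.25/2⌋ = 8; lat ⌊1.60/1⌋ = 1.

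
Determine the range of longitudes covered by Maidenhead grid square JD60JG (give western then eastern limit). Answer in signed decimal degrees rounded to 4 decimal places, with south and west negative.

12.7500, 12.8333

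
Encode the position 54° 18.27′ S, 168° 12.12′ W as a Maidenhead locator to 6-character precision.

Offset from 180°W / 90°S: lon 11.7980°, lat 35.6955°.
Field: lon ⌊11.7980/20⌋ = 0 → A; lat ⌊35.6955/10⌋ = 3 → D.
Square: lon ⌊11.7980/2⌋ = 5; lat ⌊5.6955/1⌋ = 5.
Subsquare: lon ⌊1.7980/0.0833333⌋ = 21 → v; lat ⌊0.6955/0.0416667⌋ = 16 → q.

AD55vq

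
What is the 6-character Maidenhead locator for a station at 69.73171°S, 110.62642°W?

Shift to the Maidenhead origin (180°W, 90°S): lon 69.3736, lat 20.2683.
Field (20°×10°, letters A–R): lon ⌊69.3736/20⌋ = 3 → D; lat ⌊20.2683/10⌋ = 2 → C.
Square (2°×1°, digits 0–9): lon ⌊9.3736/2⌋ = 4; lat ⌊0.2683/1⌋ = 0.
Subsquare (5′×2.5′, letters a–x): lon ⌊1.3736/0.0833333⌋ = 16 → q; lat ⌊0.2683/0.0416667⌋ = 6 → g.

DC40qg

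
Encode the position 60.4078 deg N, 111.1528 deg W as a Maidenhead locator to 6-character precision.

DP40kj

Add 180° to longitude and 90° to latitude: 68.8472, 150.4078.
Field (20°×10°, letters A–R): 68.8472/20 → 3 → D, 150.4078/10 → 15 → P; chars DP.
Square (2°×1°, digits 0–9): 8.8472/2 → 4, 0.4078/1 → 0; chars 40.
Subsquare (5′×2.5′, letters a–x): 0.8472/0.0833333 → 10 → k, 0.4078/0.0416667 → 9 → j; chars kj.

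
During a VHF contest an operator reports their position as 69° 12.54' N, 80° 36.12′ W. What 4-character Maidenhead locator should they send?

EP99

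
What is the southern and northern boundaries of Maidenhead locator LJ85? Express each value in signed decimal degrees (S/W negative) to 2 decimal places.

Field L=11, J=9: +11·20° lon, +9·10° lat → SW at lon 40°, lat 0°.
Square 8, 5: +8·2° lon, +5·1° lat → SW at lon 56°, lat 5°.
Cell spans 2° lon × 1° lat.
south 5.00, north 6.00.

5.00, 6.00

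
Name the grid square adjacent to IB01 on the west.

Longitude square 0; −1 → -1, wraps to 9, carry into field.
Longitude field I = 8; −1 → 7 = H.
The latitude characters are unchanged.

HB91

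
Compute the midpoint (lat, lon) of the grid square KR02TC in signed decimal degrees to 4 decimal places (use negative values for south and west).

Field K=10, R=17: +10·20° lon, +17·10° lat → SW at lon 20°, lat 80°.
Square 0, 2: +0·2° lon, +2·1° lat → SW at lon 20°, lat 82°.
Subsquare t=19, c=2: +19·0.0833333° lon, +2·0.0416667° lat → SW at lon 21.5833°, lat 82.0833°.
Cell spans 0.0833333° lon × 0.0416667° lat. Centre is SW corner plus half of each.
latitude 82.1042, longitude 21.6250.

82.1042, 21.6250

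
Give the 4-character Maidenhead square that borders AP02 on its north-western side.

Longitude square 0; −1 → -1, wraps to 9, carry into field.
Longitude field A = 0; −1 → -1, wraps to 17 = R, wrapping around the antimeridian.
Latitude square 2; +1 → 3.

RP93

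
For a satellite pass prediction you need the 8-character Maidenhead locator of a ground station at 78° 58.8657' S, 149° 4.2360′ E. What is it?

QB41ma84

Add 180° to longitude and 90° to latitude: 329.07060, 11.01891.
Field (20°×10°, letters A–R): 329.07060/20 → 16 → Q, 11.01891/10 → 1 → B; chars QB.
Square (2°×1°, digits 0–9): 9.07060/2 → 4, 1.01891/1 → 1; chars 41.
Subsquare (5′×2.5′, letters a–x): 1.07060/0.0833333 → 12 → m, 0.01891/0.0416667 → 0 → a; chars ma.
Extended square (30″×15″, digits 0–9): 0.07060/0.00833333 → 8, 0.01891/0.00416667 → 4; chars 84.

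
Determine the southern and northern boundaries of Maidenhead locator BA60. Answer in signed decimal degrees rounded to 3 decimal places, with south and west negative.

-90.000, -89.000

Field B=1, A=0: +1·20° lon, +0·10° lat → SW at lon -160°, lat -90°.
Square 6, 0: +6·2° lon, +0·1° lat → SW at lon -148°, lat -90°.
Cell spans 2° lon × 1° lat.
south -90.000, north -89.000.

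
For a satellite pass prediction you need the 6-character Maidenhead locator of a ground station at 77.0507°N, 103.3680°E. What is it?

OQ17qb

Offset from 180°W / 90°S: lon 283.3680°, lat 167.0507°.
Field: 283.3680/20 → 14 → O, 167.0507/10 → 16 → Q; chars OQ.
Square: 3.3680/2 → 1, 7.0507/1 → 7; chars 17.
Subsquare: 1.3680/0.0833333 → 16 → q, 0.0507/0.0416667 → 1 → b; chars qb.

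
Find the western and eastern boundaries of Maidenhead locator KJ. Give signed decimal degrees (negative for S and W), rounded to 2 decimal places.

20.00, 40.00

Field K=10, J=9: +10·20° lon, +9·10° lat → SW at lon 20°, lat 0°.
Cell spans 20° lon × 10° lat.
west 20.00, east 40.00.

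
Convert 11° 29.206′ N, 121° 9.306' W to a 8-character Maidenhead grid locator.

CK91kl16

Offset from 180°W / 90°S: lon 58.84490°, lat 101.48677°.
Field: lon ⌊58.84490/20⌋ = 2 → C; lat ⌊101.48677/10⌋ = 10 → K.
Square: lon ⌊18.84490/2⌋ = 9; lat ⌊1.48677/1⌋ = 1.
Subsquare: lon ⌊0.84490/0.0833333⌋ = 10 → k; lat ⌊0.48677/0.0416667⌋ = 11 → l.
Extended square: lon ⌊0.01157/0.00833333⌋ = 1; lat ⌊0.02843/0.00416667⌋ = 6.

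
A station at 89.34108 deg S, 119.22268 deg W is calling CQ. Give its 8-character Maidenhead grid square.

Add 180° to longitude and 90° to latitude: 60.77732, 0.65892.
Field (20°×10°, letters A–R): 60.77732/20 → 3 → D, 0.65892/10 → 0 → A; chars DA.
Square (2°×1°, digits 0–9): 0.77732/2 → 0, 0.65892/1 → 0; chars 00.
Subsquare (5′×2.5′, letters a–x): 0.77732/0.0833333 → 9 → j, 0.65892/0.0416667 → 15 → p; chars jp.
Extended square (30″×15″, digits 0–9): 0.02732/0.00833333 → 3, 0.03392/0.00416667 → 8; chars 38.

DA00jp38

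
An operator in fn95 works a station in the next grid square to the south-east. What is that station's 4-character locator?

Longitude square 9; +1 → 10, wraps to 0, carry into field.
Longitude field F = 5; +1 → 6 = G.
Latitude square 5; −1 → 4.

GN04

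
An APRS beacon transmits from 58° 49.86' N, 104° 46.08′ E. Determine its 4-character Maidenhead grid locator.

Offset from 180°W / 90°S: lon 284.77°, lat 148.83°.
Field: lon ⌊284.77/20⌋ = 14 → O; lat ⌊148.83/10⌋ = 14 → O.
Square: lon ⌊4.77/2⌋ = 2; lat ⌊8.83/1⌋ = 8.

OO28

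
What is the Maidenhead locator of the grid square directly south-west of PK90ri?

PK90qh

Longitude subsquare r = 17; −1 → 16 = q.
Latitude subsquare i = 8; −1 → 7 = h.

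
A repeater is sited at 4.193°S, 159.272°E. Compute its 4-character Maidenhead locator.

QI95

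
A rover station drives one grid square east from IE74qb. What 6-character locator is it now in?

IE74rb

Longitude subsquare q = 16; +1 → 17 = r.
The latitude characters are unchanged.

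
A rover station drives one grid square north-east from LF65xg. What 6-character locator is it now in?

Longitude subsquare x = 23; +1 → 24, wraps to 0 = a, carry into square.
Longitude square 6; +1 → 7.
Latitude subsquare g = 6; +1 → 7 = h.

LF75ah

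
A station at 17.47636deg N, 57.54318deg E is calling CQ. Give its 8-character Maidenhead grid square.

LK87sl54

Add 180° to longitude and 90° to latitude: 237.54318, 107.47636.
Field: 237.54318/20 → 11 → L, 107.47636/10 → 10 → K; chars LK.
Square: 17.54318/2 → 8, 7.47636/1 → 7; chars 87.
Subsquare: 1.54318/0.0833333 → 18 → s, 0.47636/0.0416667 → 11 → l; chars sl.
Extended square: 0.04318/0.00833333 → 5, 0.01803/0.00416667 → 4; chars 54.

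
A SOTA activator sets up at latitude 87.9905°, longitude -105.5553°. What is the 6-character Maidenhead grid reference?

Add 180° to longitude and 90° to latitude: 74.4447, 177.9905.
Field: lon ⌊74.4447/20⌋ = 3 → D; lat ⌊177.9905/10⌋ = 17 → R.
Square: lon ⌊14.4447/2⌋ = 7; lat ⌊7.9905/1⌋ = 7.
Subsquare: lon ⌊0.4447/0.0833333⌋ = 5 → f; lat ⌊0.9905/0.0416667⌋ = 23 → x.

DR77fx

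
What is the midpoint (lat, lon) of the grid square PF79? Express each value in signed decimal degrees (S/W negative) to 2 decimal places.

-30.50, 135.00

Field P=15, F=5: +15·20° lon, +5·10° lat → SW at lon 120°, lat -40°.
Square 7, 9: +7·2° lon, +9·1° lat → SW at lon 134°, lat -31°.
Cell spans 2° lon × 1° lat. Centre is SW corner plus half of each.
latitude -30.50, longitude 135.00.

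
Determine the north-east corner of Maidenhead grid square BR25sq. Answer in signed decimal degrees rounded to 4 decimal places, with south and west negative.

85.7083, -154.4167

Field B=1, R=17: +1·20° lon, +17·10° lat → SW at lon -160°, lat 80°.
Square 2, 5: +2·2° lon, +5·1° lat → SW at lon -156°, lat 85°.
Subsquare s=18, q=16: +18·0.0833333° lon, +16·0.0416667° lat → SW at lon -154.5°, lat 85.6667°.
Cell spans 0.0833333° lon × 0.0416667° lat. NE corner is SW corner plus one full cell.
latitude 85.7083, longitude -154.4167.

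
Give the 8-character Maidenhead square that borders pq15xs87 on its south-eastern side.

Longitude extended square 8; +1 → 9.
Latitude extended square 7; −1 → 6.

PQ15xs96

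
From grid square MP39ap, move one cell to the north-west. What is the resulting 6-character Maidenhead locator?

Longitude subsquare a = 0; −1 → -1, wraps to 23 = x, carry into square.
Longitude square 3; −1 → 2.
Latitude subsquare p = 15; +1 → 16 = q.

MP29xq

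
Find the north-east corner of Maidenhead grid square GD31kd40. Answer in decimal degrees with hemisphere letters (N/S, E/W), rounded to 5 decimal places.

58.87083° S, 53.12500° W

Field G=6, D=3: +6·20° lon, +3·10° lat → SW at lon -60°, lat -60°.
Square 3, 1: +3·2° lon, +1·1° lat → SW at lon -54°, lat -59°.
Subsquare k=10, d=3: +10·0.0833333° lon, +3·0.0416667° lat → SW at lon -53.1667°, lat -58.875°.
Extended square 4, 0: +4·0.00833333° lon, +0·0.00416667° lat → SW at lon -53.1333°, lat -58.875°.
Cell spans 0.00833333° lon × 0.00416667° lat. NE corner is SW corner plus one full cell.
latitude 58.87083° S, longitude 53.12500° W.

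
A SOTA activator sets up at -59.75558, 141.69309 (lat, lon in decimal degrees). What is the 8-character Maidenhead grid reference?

Offset from 180°W / 90°S: lon 321.69309°, lat 30.24442°.
Field: 321.69309/20 → 16 → Q, 30.24442/10 → 3 → D; chars QD.
Square: 1.69309/2 → 0, 0.24442/1 → 0; chars 00.
Subsquare: 1.69309/0.0833333 → 20 → u, 0.24442/0.0416667 → 5 → f; chars uf.
Extended square: 0.02642/0.00833333 → 3, 0.03609/0.00416667 → 8; chars 38.

QD00uf38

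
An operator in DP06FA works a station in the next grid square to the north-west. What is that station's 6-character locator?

Longitude subsquare f = 5; −1 → 4 = e.
Latitude subsquare a = 0; +1 → 1 = b.

DP06eb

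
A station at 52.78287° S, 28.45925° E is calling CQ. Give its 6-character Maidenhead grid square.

Offset from 180°W / 90°S: lon 208.4592°, lat 37.2171°.
Field: 208.4592/20 → 10 → K, 37.2171/10 → 3 → D; chars KD.
Square: 8.4592/2 → 4, 7.2171/1 → 7; chars 47.
Subsquare: 0.4592/0.0833333 → 5 → f, 0.2171/0.0416667 → 5 → f; chars ff.

KD47ff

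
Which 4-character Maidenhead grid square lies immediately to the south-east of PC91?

Longitude square 9; +1 → 10, wraps to 0, carry into field.
Longitude field P = 15; +1 → 16 = Q.
Latitude square 1; −1 → 0.

QC00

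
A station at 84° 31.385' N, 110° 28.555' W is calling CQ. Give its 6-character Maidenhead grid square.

Offset from 180°W / 90°S: lon 69.5241°, lat 174.5231°.
Field: lon ⌊69.5241/20⌋ = 3 → D; lat ⌊174.5231/10⌋ = 17 → R.
Square: lon ⌊9.5241/2⌋ = 4; lat ⌊4.5231/1⌋ = 4.
Subsquare: lon ⌊1.5241/0.0833333⌋ = 18 → s; lat ⌊0.5231/0.0416667⌋ = 12 → m.

DR44sm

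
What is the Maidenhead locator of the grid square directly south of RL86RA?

RL85rx

Latitude subsquare a = 0; −1 → -1, wraps to 23 = x, carry into square.
Latitude square 6; −1 → 5.
The longitude characters are unchanged.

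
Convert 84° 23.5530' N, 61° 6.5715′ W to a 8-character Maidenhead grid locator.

FR94kj64

Add 180° to longitude and 90° to latitude: 118.89048, 174.39255.
Field (20°×10°, letters A–R): lon ⌊118.89048/20⌋ = 5 → F; lat ⌊174.39255/10⌋ = 17 → R.
Square (2°×1°, digits 0–9): lon ⌊18.89048/2⌋ = 9; lat ⌊4.39255/1⌋ = 4.
Subsquare (5′×2.5′, letters a–x): lon ⌊0.89048/0.0833333⌋ = 10 → k; lat ⌊0.39255/0.0416667⌋ = 9 → j.
Extended square (30″×15″, digits 0–9): lon ⌊0.05714/0.00833333⌋ = 6; lat ⌊0.01755/0.00416667⌋ = 4.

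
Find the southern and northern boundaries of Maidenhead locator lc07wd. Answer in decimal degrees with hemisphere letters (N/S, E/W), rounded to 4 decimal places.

62.8750° S, 62.8333° S

Field L=11, C=2: +11·20° lon, +2·10° lat → SW at lon 40°, lat -70°.
Square 0, 7: +0·2° lon, +7·1° lat → SW at lon 40°, lat -63°.
Subsquare w=22, d=3: +22·0.0833333° lon, +3·0.0416667° lat → SW at lon 41.8333°, lat -62.875°.
Cell spans 0.0833333° lon × 0.0416667° lat.
south 62.8750° S, north 62.8333° S.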